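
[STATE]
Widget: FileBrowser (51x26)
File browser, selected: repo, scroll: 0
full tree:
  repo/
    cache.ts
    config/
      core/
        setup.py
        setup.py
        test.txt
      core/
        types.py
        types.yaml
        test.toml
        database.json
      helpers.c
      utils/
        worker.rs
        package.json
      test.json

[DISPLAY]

> [-] repo/                                        
    cache.ts                                       
    [+] config/                                    
                                                   
                                                   
                                                   
                                                   
                                                   
                                                   
                                                   
                                                   
                                                   
                                                   
                                                   
                                                   
                                                   
                                                   
                                                   
                                                   
                                                   
                                                   
                                                   
                                                   
                                                   
                                                   
                                                   


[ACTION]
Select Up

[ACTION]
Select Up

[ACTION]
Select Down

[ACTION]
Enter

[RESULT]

  [-] repo/                                        
  > cache.ts                                       
    [+] config/                                    
                                                   
                                                   
                                                   
                                                   
                                                   
                                                   
                                                   
                                                   
                                                   
                                                   
                                                   
                                                   
                                                   
                                                   
                                                   
                                                   
                                                   
                                                   
                                                   
                                                   
                                                   
                                                   
                                                   


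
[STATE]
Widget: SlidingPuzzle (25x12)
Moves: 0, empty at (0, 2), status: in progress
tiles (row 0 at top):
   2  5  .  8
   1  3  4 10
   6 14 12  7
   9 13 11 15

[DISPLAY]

┌────┬────┬────┬────┐    
│  2 │  5 │    │  8 │    
├────┼────┼────┼────┤    
│  1 │  3 │  4 │ 10 │    
├────┼────┼────┼────┤    
│  6 │ 14 │ 12 │  7 │    
├────┼────┼────┼────┤    
│  9 │ 13 │ 11 │ 15 │    
└────┴────┴────┴────┘    
Moves: 0                 
                         
                         


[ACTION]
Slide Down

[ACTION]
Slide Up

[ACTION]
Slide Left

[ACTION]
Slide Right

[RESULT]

┌────┬────┬────┬────┐    
│  2 │  5 │  4 │  8 │    
├────┼────┼────┼────┤    
│  1 │  3 │    │ 10 │    
├────┼────┼────┼────┤    
│  6 │ 14 │ 12 │  7 │    
├────┼────┼────┼────┤    
│  9 │ 13 │ 11 │ 15 │    
└────┴────┴────┴────┘    
Moves: 3                 
                         
                         


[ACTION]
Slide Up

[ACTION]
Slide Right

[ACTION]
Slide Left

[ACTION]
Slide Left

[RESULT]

┌────┬────┬────┬────┐    
│  2 │  5 │  4 │  8 │    
├────┼────┼────┼────┤    
│  1 │  3 │ 12 │ 10 │    
├────┼────┼────┼────┤    
│  6 │ 14 │  7 │    │    
├────┼────┼────┼────┤    
│  9 │ 13 │ 11 │ 15 │    
└────┴────┴────┴────┘    
Moves: 7                 
                         
                         


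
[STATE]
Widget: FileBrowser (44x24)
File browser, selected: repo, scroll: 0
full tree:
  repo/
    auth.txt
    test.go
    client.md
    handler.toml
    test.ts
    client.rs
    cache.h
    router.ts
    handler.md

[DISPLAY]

> [-] repo/                                 
    auth.txt                                
    test.go                                 
    client.md                               
    handler.toml                            
    test.ts                                 
    client.rs                               
    cache.h                                 
    router.ts                               
    handler.md                              
                                            
                                            
                                            
                                            
                                            
                                            
                                            
                                            
                                            
                                            
                                            
                                            
                                            
                                            


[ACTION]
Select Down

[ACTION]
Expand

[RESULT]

  [-] repo/                                 
  > auth.txt                                
    test.go                                 
    client.md                               
    handler.toml                            
    test.ts                                 
    client.rs                               
    cache.h                                 
    router.ts                               
    handler.md                              
                                            
                                            
                                            
                                            
                                            
                                            
                                            
                                            
                                            
                                            
                                            
                                            
                                            
                                            


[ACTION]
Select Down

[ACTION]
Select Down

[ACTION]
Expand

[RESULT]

  [-] repo/                                 
    auth.txt                                
    test.go                                 
  > client.md                               
    handler.toml                            
    test.ts                                 
    client.rs                               
    cache.h                                 
    router.ts                               
    handler.md                              
                                            
                                            
                                            
                                            
                                            
                                            
                                            
                                            
                                            
                                            
                                            
                                            
                                            
                                            


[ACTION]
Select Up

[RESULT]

  [-] repo/                                 
    auth.txt                                
  > test.go                                 
    client.md                               
    handler.toml                            
    test.ts                                 
    client.rs                               
    cache.h                                 
    router.ts                               
    handler.md                              
                                            
                                            
                                            
                                            
                                            
                                            
                                            
                                            
                                            
                                            
                                            
                                            
                                            
                                            


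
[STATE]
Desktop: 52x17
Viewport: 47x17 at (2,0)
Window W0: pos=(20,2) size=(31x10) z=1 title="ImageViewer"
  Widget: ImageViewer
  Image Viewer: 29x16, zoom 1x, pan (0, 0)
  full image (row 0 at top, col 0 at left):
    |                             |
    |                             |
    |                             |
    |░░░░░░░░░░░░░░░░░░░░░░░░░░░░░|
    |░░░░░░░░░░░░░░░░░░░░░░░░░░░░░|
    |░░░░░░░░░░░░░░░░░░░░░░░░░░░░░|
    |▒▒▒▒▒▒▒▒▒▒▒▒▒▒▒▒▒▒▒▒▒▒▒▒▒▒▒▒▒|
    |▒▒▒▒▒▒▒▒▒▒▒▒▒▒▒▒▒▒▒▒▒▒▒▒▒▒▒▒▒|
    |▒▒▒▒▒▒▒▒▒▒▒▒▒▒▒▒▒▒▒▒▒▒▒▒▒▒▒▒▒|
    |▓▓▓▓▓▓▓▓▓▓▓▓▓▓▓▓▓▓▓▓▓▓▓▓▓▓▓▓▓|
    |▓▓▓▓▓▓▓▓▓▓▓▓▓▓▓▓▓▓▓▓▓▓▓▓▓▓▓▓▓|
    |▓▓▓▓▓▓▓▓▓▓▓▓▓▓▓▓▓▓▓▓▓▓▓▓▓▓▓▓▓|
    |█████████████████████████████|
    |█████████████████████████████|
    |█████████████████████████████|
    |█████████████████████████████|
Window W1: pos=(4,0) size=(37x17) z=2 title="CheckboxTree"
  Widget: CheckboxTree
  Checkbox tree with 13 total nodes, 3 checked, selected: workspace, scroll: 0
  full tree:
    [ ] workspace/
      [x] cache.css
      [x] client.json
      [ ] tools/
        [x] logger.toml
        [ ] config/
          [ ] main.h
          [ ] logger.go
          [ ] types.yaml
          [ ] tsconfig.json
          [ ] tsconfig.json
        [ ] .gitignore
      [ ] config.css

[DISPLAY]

  ┏━━━━━━━━━━━━━━━━━━━━━━━━━━━━━━━━━━━┓        
  ┃ CheckboxTree                      ┃        
  ┠───────────────────────────────────┨━━━━━━━━
  ┃>[-] workspace/                    ┃        
  ┃   [x] cache.css                   ┃────────
  ┃   [x] client.json                 ┃        
  ┃   [-] tools/                      ┃        
  ┃     [x] logger.toml               ┃        
  ┃     [ ] config/                   ┃░░░░░░░░
  ┃       [ ] main.h                  ┃░░░░░░░░
  ┃       [ ] logger.go               ┃░░░░░░░░
  ┃       [ ] types.yaml              ┃━━━━━━━━
  ┃       [ ] tsconfig.json           ┃        
  ┃       [ ] tsconfig.json           ┃        
  ┃     [ ] .gitignore                ┃        
  ┃   [ ] config.css                  ┃        
  ┗━━━━━━━━━━━━━━━━━━━━━━━━━━━━━━━━━━━┛        


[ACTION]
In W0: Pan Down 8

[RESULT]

  ┏━━━━━━━━━━━━━━━━━━━━━━━━━━━━━━━━━━━┓        
  ┃ CheckboxTree                      ┃        
  ┠───────────────────────────────────┨━━━━━━━━
  ┃>[-] workspace/                    ┃        
  ┃   [x] cache.css                   ┃────────
  ┃   [x] client.json                 ┃▒▒▒▒▒▒▒▒
  ┃   [-] tools/                      ┃▓▓▓▓▓▓▓▓
  ┃     [x] logger.toml               ┃▓▓▓▓▓▓▓▓
  ┃     [ ] config/                   ┃▓▓▓▓▓▓▓▓
  ┃       [ ] main.h                  ┃████████
  ┃       [ ] logger.go               ┃████████
  ┃       [ ] types.yaml              ┃━━━━━━━━
  ┃       [ ] tsconfig.json           ┃        
  ┃       [ ] tsconfig.json           ┃        
  ┃     [ ] .gitignore                ┃        
  ┃   [ ] config.css                  ┃        
  ┗━━━━━━━━━━━━━━━━━━━━━━━━━━━━━━━━━━━┛        


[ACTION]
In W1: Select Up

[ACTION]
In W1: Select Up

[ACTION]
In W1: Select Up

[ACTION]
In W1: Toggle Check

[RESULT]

  ┏━━━━━━━━━━━━━━━━━━━━━━━━━━━━━━━━━━━┓        
  ┃ CheckboxTree                      ┃        
  ┠───────────────────────────────────┨━━━━━━━━
  ┃>[x] workspace/                    ┃        
  ┃   [x] cache.css                   ┃────────
  ┃   [x] client.json                 ┃▒▒▒▒▒▒▒▒
  ┃   [x] tools/                      ┃▓▓▓▓▓▓▓▓
  ┃     [x] logger.toml               ┃▓▓▓▓▓▓▓▓
  ┃     [x] config/                   ┃▓▓▓▓▓▓▓▓
  ┃       [x] main.h                  ┃████████
  ┃       [x] logger.go               ┃████████
  ┃       [x] types.yaml              ┃━━━━━━━━
  ┃       [x] tsconfig.json           ┃        
  ┃       [x] tsconfig.json           ┃        
  ┃     [x] .gitignore                ┃        
  ┃   [x] config.css                  ┃        
  ┗━━━━━━━━━━━━━━━━━━━━━━━━━━━━━━━━━━━┛        


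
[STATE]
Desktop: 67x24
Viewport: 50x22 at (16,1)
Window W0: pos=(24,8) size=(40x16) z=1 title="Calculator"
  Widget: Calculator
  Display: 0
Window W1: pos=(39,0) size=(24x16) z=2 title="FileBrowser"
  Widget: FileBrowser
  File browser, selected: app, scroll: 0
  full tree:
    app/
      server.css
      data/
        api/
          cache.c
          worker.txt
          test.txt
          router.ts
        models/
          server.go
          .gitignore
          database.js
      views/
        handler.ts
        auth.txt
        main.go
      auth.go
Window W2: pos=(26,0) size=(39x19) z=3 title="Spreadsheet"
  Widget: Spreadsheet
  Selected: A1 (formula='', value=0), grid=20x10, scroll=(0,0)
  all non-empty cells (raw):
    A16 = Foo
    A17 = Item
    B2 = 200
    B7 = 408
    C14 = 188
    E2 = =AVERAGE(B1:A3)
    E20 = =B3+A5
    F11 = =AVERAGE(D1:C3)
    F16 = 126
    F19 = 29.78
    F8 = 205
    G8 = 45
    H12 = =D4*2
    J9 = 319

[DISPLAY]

          ┃ Spreadsheet                         ┃ 
          ┠─────────────────────────────────────┨ 
          ┃A1:                                  ┃ 
          ┃       A       B       C       D     ┃ 
          ┃-------------------------------------┃ 
          ┃  1      [0]       0       0       0 ┃ 
          ┃  2        0     200       0       0 ┃ 
        ┏━┃  3        0       0       0       0 ┃ 
        ┃ ┃  4        0       0       0       0 ┃ 
        ┠─┃  5        0       0       0       0 ┃ 
        ┃ ┃  6        0       0       0       0 ┃ 
        ┃┌┃  7        0     408       0       0 ┃ 
        ┃│┃  8        0       0       0       0 ┃ 
        ┃├┃  9        0       0       0       0 ┃ 
        ┃│┃ 10        0       0       0       0 ┃ 
        ┃├┃ 11        0       0       0       0 ┃ 
        ┃│┃ 12        0       0       0       0 ┃ 
        ┃├┗━━━━━━━━━━━━━━━━━━━━━━━━━━━━━━━━━━━━━┛ 
        ┃│ 0 │ . │ = │ + │                     ┃  
        ┃├───┼───┼───┼───┤                     ┃  
        ┃│ C │ MC│ MR│ M+│                     ┃  
        ┃└───┴───┴───┴───┘                     ┃  


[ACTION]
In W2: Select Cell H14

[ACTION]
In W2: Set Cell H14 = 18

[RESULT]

          ┃ Spreadsheet                         ┃ 
          ┠─────────────────────────────────────┨ 
          ┃H14: 18                              ┃ 
          ┃       A       B       C       D     ┃ 
          ┃-------------------------------------┃ 
          ┃  1        0       0       0       0 ┃ 
          ┃  2        0     200       0       0 ┃ 
        ┏━┃  3        0       0       0       0 ┃ 
        ┃ ┃  4        0       0       0       0 ┃ 
        ┠─┃  5        0       0       0       0 ┃ 
        ┃ ┃  6        0       0       0       0 ┃ 
        ┃┌┃  7        0     408       0       0 ┃ 
        ┃│┃  8        0       0       0       0 ┃ 
        ┃├┃  9        0       0       0       0 ┃ 
        ┃│┃ 10        0       0       0       0 ┃ 
        ┃├┃ 11        0       0       0       0 ┃ 
        ┃│┃ 12        0       0       0       0 ┃ 
        ┃├┗━━━━━━━━━━━━━━━━━━━━━━━━━━━━━━━━━━━━━┛ 
        ┃│ 0 │ . │ = │ + │                     ┃  
        ┃├───┼───┼───┼───┤                     ┃  
        ┃│ C │ MC│ MR│ M+│                     ┃  
        ┃└───┴───┴───┴───┘                     ┃  


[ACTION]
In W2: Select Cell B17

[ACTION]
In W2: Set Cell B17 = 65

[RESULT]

          ┃ Spreadsheet                         ┃ 
          ┠─────────────────────────────────────┨ 
          ┃B17: 65                              ┃ 
          ┃       A       B       C       D     ┃ 
          ┃-------------------------------------┃ 
          ┃  1        0       0       0       0 ┃ 
          ┃  2        0     200       0       0 ┃ 
        ┏━┃  3        0       0       0       0 ┃ 
        ┃ ┃  4        0       0       0       0 ┃ 
        ┠─┃  5        0       0       0       0 ┃ 
        ┃ ┃  6        0       0       0       0 ┃ 
        ┃┌┃  7        0     408       0       0 ┃ 
        ┃│┃  8        0       0       0       0 ┃ 
        ┃├┃  9        0       0       0       0 ┃ 
        ┃│┃ 10        0       0       0       0 ┃ 
        ┃├┃ 11        0       0       0       0 ┃ 
        ┃│┃ 12        0       0       0       0 ┃ 
        ┃├┗━━━━━━━━━━━━━━━━━━━━━━━━━━━━━━━━━━━━━┛ 
        ┃│ 0 │ . │ = │ + │                     ┃  
        ┃├───┼───┼───┼───┤                     ┃  
        ┃│ C │ MC│ MR│ M+│                     ┃  
        ┃└───┴───┴───┴───┘                     ┃  


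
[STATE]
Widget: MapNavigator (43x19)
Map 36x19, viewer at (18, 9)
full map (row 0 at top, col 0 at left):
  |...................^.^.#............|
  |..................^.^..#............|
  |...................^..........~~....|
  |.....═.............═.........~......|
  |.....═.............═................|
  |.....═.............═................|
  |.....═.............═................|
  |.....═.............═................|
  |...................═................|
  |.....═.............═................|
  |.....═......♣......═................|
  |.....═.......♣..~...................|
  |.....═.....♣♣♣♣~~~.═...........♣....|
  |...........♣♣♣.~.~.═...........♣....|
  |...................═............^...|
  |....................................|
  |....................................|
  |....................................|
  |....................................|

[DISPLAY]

   ...................^.^.#............    
   ..................^.^..#............    
   ...................^..........~~....    
   .....═.............═.........~......    
   .....═.............═................    
   .....═.............═................    
   .....═.............═................    
   .....═.............═................    
   ...................═................    
   .....═............@═................    
   .....═......♣......═................    
   .....═.......♣..~...................    
   .....═.....♣♣♣♣~~~.═...........♣....    
   ...........♣♣♣.~.~.═...........♣....    
   ...................═............^...    
   ....................................    
   ....................................    
   ....................................    
   ....................................    


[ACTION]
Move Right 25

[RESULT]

.....^.^.#............                     
....^.^..#............                     
.....^..........~~....                     
.....═.........~......                     
.....═................                     
.....═................                     
.....═................                     
.....═................                     
.....═................                     
.....═...............@                     
.....═................                     
..~...................                     
♣~~~.═...........♣....                     
.~.~.═...........♣....                     
.....═............^...                     
......................                     
......................                     
......................                     
......................                     


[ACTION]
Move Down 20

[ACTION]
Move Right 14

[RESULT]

.....═................                     
.....═................                     
..~...................                     
♣~~~.═...........♣....                     
.~.~.═...........♣....                     
.....═............^...                     
......................                     
......................                     
......................                     
.....................@                     
                                           
                                           
                                           
                                           
                                           
                                           
                                           
                                           
                                           


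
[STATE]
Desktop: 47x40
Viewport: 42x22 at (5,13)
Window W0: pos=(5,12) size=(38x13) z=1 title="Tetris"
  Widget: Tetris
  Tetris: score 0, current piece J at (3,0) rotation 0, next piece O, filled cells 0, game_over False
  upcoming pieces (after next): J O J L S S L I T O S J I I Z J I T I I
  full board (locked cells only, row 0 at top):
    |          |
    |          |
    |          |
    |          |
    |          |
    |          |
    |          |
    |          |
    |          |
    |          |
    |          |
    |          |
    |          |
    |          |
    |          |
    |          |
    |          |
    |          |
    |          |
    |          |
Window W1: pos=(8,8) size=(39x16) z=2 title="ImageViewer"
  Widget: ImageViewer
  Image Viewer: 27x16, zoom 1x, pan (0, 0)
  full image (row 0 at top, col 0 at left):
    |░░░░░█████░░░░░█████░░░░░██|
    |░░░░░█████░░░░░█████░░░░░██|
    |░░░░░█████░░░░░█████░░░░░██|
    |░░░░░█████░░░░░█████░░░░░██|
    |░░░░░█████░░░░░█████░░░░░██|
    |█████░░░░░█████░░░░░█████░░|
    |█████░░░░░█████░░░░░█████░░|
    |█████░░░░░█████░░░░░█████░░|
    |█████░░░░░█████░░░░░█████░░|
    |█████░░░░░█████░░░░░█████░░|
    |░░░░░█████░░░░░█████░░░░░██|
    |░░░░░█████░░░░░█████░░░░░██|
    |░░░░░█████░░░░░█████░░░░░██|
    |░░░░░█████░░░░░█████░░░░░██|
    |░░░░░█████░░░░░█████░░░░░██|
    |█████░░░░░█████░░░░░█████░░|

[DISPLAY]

┃ T┃░░░░░█████░░░░░█████░░░░░██          ┃
┠──┃░░░░░█████░░░░░█████░░░░░██          ┃
┃  ┃░░░░░█████░░░░░█████░░░░░██          ┃
┃  ┃█████░░░░░█████░░░░░█████░░          ┃
┃  ┃█████░░░░░█████░░░░░█████░░          ┃
┃  ┃█████░░░░░█████░░░░░█████░░          ┃
┃  ┃█████░░░░░█████░░░░░█████░░          ┃
┃  ┃█████░░░░░█████░░░░░█████░░          ┃
┃  ┃░░░░░█████░░░░░█████░░░░░██          ┃
┃  ┃░░░░░█████░░░░░█████░░░░░██          ┃
┃  ┗━━━━━━━━━━━━━━━━━━━━━━━━━━━━━━━━━━━━━┛
┗━━━━━━━━━━━━━━━━━━━━━━━━━━━━━━━━━━━━┛    
                                          
                                          
                                          
                                          
                                          
                                          
                                          
                                          
                                          
                                          


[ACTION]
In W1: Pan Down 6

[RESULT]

┃ T┃█████░░░░░█████░░░░░█████░░          ┃
┠──┃█████░░░░░█████░░░░░█████░░          ┃
┃  ┃░░░░░█████░░░░░█████░░░░░██          ┃
┃  ┃░░░░░█████░░░░░█████░░░░░██          ┃
┃  ┃░░░░░█████░░░░░█████░░░░░██          ┃
┃  ┃░░░░░█████░░░░░█████░░░░░██          ┃
┃  ┃░░░░░█████░░░░░█████░░░░░██          ┃
┃  ┃█████░░░░░█████░░░░░█████░░          ┃
┃  ┃                                     ┃
┃  ┃                                     ┃
┃  ┗━━━━━━━━━━━━━━━━━━━━━━━━━━━━━━━━━━━━━┛
┗━━━━━━━━━━━━━━━━━━━━━━━━━━━━━━━━━━━━┛    
                                          
                                          
                                          
                                          
                                          
                                          
                                          
                                          
                                          
                                          


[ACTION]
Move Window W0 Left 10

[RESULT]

ris┃█████░░░░░█████░░░░░█████░░          ┃
───┃█████░░░░░█████░░░░░█████░░          ┃
   ┃░░░░░█████░░░░░█████░░░░░██          ┃
   ┃░░░░░█████░░░░░█████░░░░░██          ┃
   ┃░░░░░█████░░░░░█████░░░░░██          ┃
   ┃░░░░░█████░░░░░█████░░░░░██          ┃
   ┃░░░░░█████░░░░░█████░░░░░██          ┃
   ┃█████░░░░░█████░░░░░█████░░          ┃
   ┃                                     ┃
   ┃                                     ┃
   ┗━━━━━━━━━━━━━━━━━━━━━━━━━━━━━━━━━━━━━┛
━━━━━━━━━━━━━━━━━━━━━━━━━━━━━━━━┛         
                                          
                                          
                                          
                                          
                                          
                                          
                                          
                                          
                                          
                                          


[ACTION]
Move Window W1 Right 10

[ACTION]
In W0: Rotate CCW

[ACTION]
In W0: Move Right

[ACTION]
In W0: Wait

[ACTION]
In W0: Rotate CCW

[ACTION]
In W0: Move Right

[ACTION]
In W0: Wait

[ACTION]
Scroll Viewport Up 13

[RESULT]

                                          
                                          
                                          
                                          
                                          
                                          
                                          
                                          
   ┏━━━━━━━━━━━━━━━━━━━━━━━━━━━━━━━━━━━━━┓
   ┃ ImageViewer                         ┃
   ┠─────────────────────────────────────┨
   ┃█████░░░░░█████░░░░░█████░░          ┃
━━━┃█████░░░░░█████░░░░░█████░░          ┃
ris┃█████░░░░░█████░░░░░█████░░          ┃
───┃█████░░░░░█████░░░░░█████░░          ┃
   ┃░░░░░█████░░░░░█████░░░░░██          ┃
   ┃░░░░░█████░░░░░█████░░░░░██          ┃
   ┃░░░░░█████░░░░░█████░░░░░██          ┃
   ┃░░░░░█████░░░░░█████░░░░░██          ┃
   ┃░░░░░█████░░░░░█████░░░░░██          ┃
   ┃█████░░░░░█████░░░░░█████░░          ┃
   ┃                                     ┃


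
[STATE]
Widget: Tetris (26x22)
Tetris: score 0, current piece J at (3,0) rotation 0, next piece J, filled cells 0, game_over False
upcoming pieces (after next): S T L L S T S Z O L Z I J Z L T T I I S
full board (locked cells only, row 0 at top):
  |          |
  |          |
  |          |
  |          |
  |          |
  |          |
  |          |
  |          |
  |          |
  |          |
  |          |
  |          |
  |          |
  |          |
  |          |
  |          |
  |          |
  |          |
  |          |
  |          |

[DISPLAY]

   █      │Next:          
   ███    │█              
          │███            
          │               
          │               
          │               
          │Score:         
          │0              
          │               
          │               
          │               
          │               
          │               
          │               
          │               
          │               
          │               
          │               
          │               
          │               
          │               
          │               


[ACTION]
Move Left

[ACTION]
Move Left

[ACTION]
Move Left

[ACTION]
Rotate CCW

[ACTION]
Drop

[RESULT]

          │Next:          
 █        │█              
 █        │███            
██        │               
          │               
          │               
          │Score:         
          │0              
          │               
          │               
          │               
          │               
          │               
          │               
          │               
          │               
          │               
          │               
          │               
          │               
          │               
          │               


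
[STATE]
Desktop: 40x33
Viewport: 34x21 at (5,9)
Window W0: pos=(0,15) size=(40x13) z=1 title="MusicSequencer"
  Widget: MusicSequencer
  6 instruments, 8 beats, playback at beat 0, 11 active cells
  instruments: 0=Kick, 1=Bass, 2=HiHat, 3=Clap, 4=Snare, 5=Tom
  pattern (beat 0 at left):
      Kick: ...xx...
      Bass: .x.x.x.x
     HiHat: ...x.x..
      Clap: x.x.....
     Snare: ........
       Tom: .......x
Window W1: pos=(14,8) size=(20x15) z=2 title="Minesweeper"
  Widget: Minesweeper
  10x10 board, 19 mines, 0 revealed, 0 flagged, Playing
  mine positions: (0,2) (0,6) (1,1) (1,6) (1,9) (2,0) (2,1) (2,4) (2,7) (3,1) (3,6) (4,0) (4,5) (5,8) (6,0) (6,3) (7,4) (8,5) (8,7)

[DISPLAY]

         ┃ Minesweeper      ┃     
         ┠──────────────────┨     
         ┃■■■■■■■■■■        ┃     
         ┃■■■■■■■■■■        ┃     
         ┃■■■■■■■■■■        ┃     
         ┃■■■■■■■■■■        ┃     
━━━━━━━━━┃■■■■■■■■■■        ┃━━━━━
icSequenc┃■■■■■■■■■■        ┃     
─────────┃■■■■■■■■■■        ┃─────
  ▼123456┃■■■■■■■■■■        ┃     
ck···██··┃■■■■■■■■■■        ┃     
ss·█·█·█·┃■■■■■■■■■■        ┃     
at···█·█·┃                  ┃     
ap█·█····┗━━━━━━━━━━━━━━━━━━┛     
re········                        
om·······█                        
                                  
                                  
━━━━━━━━━━━━━━━━━━━━━━━━━━━━━━━━━━
                                  
                                  


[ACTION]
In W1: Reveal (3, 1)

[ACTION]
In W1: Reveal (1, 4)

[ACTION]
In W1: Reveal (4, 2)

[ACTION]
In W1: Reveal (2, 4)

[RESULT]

         ┃ Minesweeper      ┃     
         ┠──────────────────┨     
         ┃■■✹■■■✹■■■        ┃     
         ┃■✹■■■■✹■■✹        ┃     
         ┃✹✹■■✹■■✹■■        ┃     
         ┃■✹■■■■✹■■■        ┃     
━━━━━━━━━┃✹■■■■✹■■■■        ┃━━━━━
icSequenc┃■■■■■■■■✹■        ┃     
─────────┃✹■■✹■■■■■■        ┃─────
  ▼123456┃■■■■✹■■■■■        ┃     
ck···██··┃■■■■■✹■✹■■        ┃     
ss·█·█·█·┃■■■■■■■■■■        ┃     
at···█·█·┃                  ┃     
ap█·█····┗━━━━━━━━━━━━━━━━━━┛     
re········                        
om·······█                        
                                  
                                  
━━━━━━━━━━━━━━━━━━━━━━━━━━━━━━━━━━
                                  
                                  


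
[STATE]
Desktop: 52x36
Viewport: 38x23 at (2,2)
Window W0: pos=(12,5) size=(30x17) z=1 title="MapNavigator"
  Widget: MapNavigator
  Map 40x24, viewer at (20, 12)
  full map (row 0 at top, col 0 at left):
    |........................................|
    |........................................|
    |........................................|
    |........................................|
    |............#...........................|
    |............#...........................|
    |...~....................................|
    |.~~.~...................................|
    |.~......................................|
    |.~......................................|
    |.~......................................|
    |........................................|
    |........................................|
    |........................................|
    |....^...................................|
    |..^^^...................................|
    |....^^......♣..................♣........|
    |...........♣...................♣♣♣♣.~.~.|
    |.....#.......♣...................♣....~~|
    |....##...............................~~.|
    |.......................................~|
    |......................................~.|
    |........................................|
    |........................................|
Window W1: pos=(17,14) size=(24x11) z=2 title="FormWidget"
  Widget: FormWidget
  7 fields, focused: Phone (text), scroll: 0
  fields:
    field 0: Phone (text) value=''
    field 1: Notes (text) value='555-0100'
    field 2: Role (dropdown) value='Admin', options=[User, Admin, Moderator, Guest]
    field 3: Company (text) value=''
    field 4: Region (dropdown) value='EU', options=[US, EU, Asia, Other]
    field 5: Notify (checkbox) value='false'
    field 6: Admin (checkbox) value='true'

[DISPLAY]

                                      
                                      
                                      
          ┏━━━━━━━━━━━━━━━━━━━━━━━━━━━
          ┃ MapNavigator              
          ┠───────────────────────────
          ┃...........................
          ┃...........................
          ┃...........................
          ┃...........................
          ┃...........................
          ┃...........................
          ┃....┏━━━━━━━━━━━━━━━━━━━━━━
          ┃....┃ FormWidget           
          ┃....┠──────────────────────
          ┃....┃> Phone:      [      ]
          ┃....┃  Notes:      [555-01]
          ┃....┃  Role:       [Admin▼]
          ┃....┃  Company:    [      ]
          ┗━━━━┃  Region:     [EU   ▼]
               ┃  Notify:     [ ]     
               ┃  Admin:      [x]     
               ┗━━━━━━━━━━━━━━━━━━━━━━


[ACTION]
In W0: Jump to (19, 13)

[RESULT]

                                      
                                      
                                      
          ┏━━━━━━━━━━━━━━━━━━━━━━━━━━━
          ┃ MapNavigator              
          ┠───────────────────────────
          ┃...........................
          ┃...........................
          ┃...........................
          ┃...........................
          ┃...........................
          ┃...........................
          ┃....┏━━━━━━━━━━━━━━━━━━━━━━
          ┃....┃ FormWidget           
          ┃....┠──────────────────────
          ┃^...┃> Phone:      [      ]
          ┃....┃  Notes:      [555-01]
          ┃#...┃  Role:       [Admin▼]
          ┃#...┃  Company:    [      ]
          ┗━━━━┃  Region:     [EU   ▼]
               ┃  Notify:     [ ]     
               ┃  Admin:      [x]     
               ┗━━━━━━━━━━━━━━━━━━━━━━


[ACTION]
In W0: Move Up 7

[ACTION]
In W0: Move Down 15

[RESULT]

                                      
                                      
                                      
          ┏━━━━━━━━━━━━━━━━━━━━━━━━━━━
          ┃ MapNavigator              
          ┠───────────────────────────
          ┃...........................
          ┃^......♣..................♣
          ┃......♣...................♣
          ┃#.......♣..................
          ┃#..........................
          ┃...........................
          ┃....┏━━━━━━━━━━━━━━━━━━━━━━
          ┃....┃ FormWidget           
          ┃....┠──────────────────────
          ┃    ┃> Phone:      [      ]
          ┃    ┃  Notes:      [555-01]
          ┃    ┃  Role:       [Admin▼]
          ┃    ┃  Company:    [      ]
          ┗━━━━┃  Region:     [EU   ▼]
               ┃  Notify:     [ ]     
               ┃  Admin:      [x]     
               ┗━━━━━━━━━━━━━━━━━━━━━━


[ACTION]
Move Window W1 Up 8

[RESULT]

                                      
                                      
                                      
          ┏━━━━━━━━━━━━━━━━━━━━━━━━━━━
          ┃ Map┏━━━━━━━━━━━━━━━━━━━━━━
          ┠────┃ FormWidget           
          ┃....┠──────────────────────
          ┃^...┃> Phone:      [      ]
          ┃....┃  Notes:      [555-01]
          ┃#...┃  Role:       [Admin▼]
          ┃#...┃  Company:    [      ]
          ┃....┃  Region:     [EU   ▼]
          ┃....┃  Notify:     [ ]     
          ┃....┃  Admin:      [x]     
          ┃....┗━━━━━━━━━━━━━━━━━━━━━━
          ┃                           
          ┃                           
          ┃                           
          ┃                           
          ┗━━━━━━━━━━━━━━━━━━━━━━━━━━━
                                      
                                      
                                      


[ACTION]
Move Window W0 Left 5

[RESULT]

                                      
                                      
                                      
     ┏━━━━━━━━━━━━━━━━━━━━━━━━━━━━┓   
     ┃ MapNavig┏━━━━━━━━━━━━━━━━━━━━━━
     ┠─────────┃ FormWidget           
     ┃.........┠──────────────────────
     ┃^......♣.┃> Phone:      [      ]
     ┃......♣..┃  Notes:      [555-01]
     ┃#.......♣┃  Role:       [Admin▼]
     ┃#........┃  Company:    [      ]
     ┃.........┃  Region:     [EU   ▼]
     ┃.........┃  Notify:     [ ]     
     ┃.........┃  Admin:      [x]     
     ┃.........┗━━━━━━━━━━━━━━━━━━━━━━
     ┃                            ┃   
     ┃                            ┃   
     ┃                            ┃   
     ┃                            ┃   
     ┗━━━━━━━━━━━━━━━━━━━━━━━━━━━━┛   
                                      
                                      
                                      
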